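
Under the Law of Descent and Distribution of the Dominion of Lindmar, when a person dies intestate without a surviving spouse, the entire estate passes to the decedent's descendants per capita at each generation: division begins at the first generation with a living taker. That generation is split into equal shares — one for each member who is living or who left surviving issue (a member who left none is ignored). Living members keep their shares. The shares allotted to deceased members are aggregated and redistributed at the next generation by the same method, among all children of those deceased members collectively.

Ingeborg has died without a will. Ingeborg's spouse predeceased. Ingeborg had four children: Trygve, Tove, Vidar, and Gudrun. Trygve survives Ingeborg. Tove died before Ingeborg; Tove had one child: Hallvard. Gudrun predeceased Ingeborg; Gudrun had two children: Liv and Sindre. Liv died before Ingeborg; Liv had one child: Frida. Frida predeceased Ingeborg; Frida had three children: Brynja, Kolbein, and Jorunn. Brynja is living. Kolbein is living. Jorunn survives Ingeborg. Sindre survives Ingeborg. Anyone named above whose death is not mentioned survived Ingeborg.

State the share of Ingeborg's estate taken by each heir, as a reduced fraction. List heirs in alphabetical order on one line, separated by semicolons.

There is no surviving spouse, so the entire estate passes to Ingeborg's descendants per capita at each generation.
At generation 1 (Trygve, Tove, Vidar, Gudrun) there are 4 shares of (1)/4 = 1/4 each.
Living: Trygve and Vidar — each takes 1/4.
Deceased: Tove and Gudrun. Their combined 1/2 is pooled and carried to generation 2.
At generation 2 (Hallvard, Liv, Sindre) there are 3 shares of (1/2)/3 = 1/6 each.
Living: Hallvard and Sindre — each takes 1/6.
Deceased: Liv. That 1/6 share is carried to generation 3.
At generation 3 (Frida) there are 1 shares of (1/6)/1 = 1/6 each.
Deceased: Frida. That 1/6 share is carried to generation 4.
At generation 4 (Brynja, Kolbein, Jorunn) there are 3 shares of (1/6)/3 = 1/18 each.
Living: Brynja, Kolbein, and Jorunn — each takes 1/18.

Brynja 1/18; Hallvard 1/6; Jorunn 1/18; Kolbein 1/18; Sindre 1/6; Trygve 1/4; Vidar 1/4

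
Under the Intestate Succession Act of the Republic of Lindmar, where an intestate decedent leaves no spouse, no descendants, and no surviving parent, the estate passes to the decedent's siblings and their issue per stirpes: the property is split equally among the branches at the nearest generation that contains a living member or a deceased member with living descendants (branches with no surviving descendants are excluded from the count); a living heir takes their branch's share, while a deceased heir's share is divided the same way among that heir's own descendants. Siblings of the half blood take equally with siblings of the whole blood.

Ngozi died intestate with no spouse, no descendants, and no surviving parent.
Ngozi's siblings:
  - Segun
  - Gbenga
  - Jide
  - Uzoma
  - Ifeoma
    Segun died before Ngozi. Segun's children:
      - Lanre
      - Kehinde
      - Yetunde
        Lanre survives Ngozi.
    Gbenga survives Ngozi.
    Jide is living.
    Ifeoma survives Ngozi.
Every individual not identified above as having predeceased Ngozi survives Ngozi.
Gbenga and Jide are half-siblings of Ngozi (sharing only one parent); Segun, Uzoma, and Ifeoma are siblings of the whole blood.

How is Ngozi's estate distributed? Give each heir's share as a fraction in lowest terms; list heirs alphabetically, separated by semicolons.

Gbenga 1/5; Ifeoma 1/5; Jide 1/5; Kehinde 1/15; Lanre 1/15; Uzoma 1/5; Yetunde 1/15

No spouse, descendants, or parent survives, so the estate passes to Ngozi's siblings per stirpes.
Half-blood and whole-blood siblings take equally under the stated rule.
The estate is divided into 5 equal shares of 1/5 among Segun, Gbenga, Jide, Uzoma, Ifeoma.
Segun predeceased; the 1/5 allotted to Segun's branch passes to Segun's issue by representation.
The 1/5 is divided into 3 equal shares of 1/15 among Lanre, Kehinde, Yetunde.
Lanre is living and takes 1/15.
Kehinde is living and takes 1/15.
Yetunde is living and takes 1/15.
Gbenga is living and takes 1/5.
Jide is living and takes 1/5.
Uzoma is living and takes 1/5.
Ifeoma is living and takes 1/5.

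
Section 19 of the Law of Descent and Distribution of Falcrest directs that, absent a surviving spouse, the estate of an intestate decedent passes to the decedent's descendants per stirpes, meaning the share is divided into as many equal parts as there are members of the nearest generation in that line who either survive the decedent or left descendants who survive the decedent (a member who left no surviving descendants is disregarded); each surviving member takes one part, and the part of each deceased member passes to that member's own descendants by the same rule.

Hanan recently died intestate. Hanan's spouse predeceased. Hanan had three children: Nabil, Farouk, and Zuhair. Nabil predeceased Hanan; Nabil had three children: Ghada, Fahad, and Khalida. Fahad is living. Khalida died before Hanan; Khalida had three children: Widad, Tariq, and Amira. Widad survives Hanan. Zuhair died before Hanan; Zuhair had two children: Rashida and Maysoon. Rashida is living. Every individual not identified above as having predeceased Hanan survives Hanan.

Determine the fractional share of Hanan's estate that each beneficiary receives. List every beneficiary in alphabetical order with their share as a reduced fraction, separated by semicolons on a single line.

Amira 1/27; Fahad 1/9; Farouk 1/3; Ghada 1/9; Maysoon 1/6; Rashida 1/6; Tariq 1/27; Widad 1/27

There is no surviving spouse, so the entire estate passes to Hanan's descendants per stirpes.
The estate is divided into 3 equal shares of 1/3 among Nabil, Farouk, Zuhair.
Nabil predeceased; the 1/3 allotted to Nabil's branch passes to Nabil's issue by representation.
The 1/3 is divided into 3 equal shares of 1/9 among Ghada, Fahad, Khalida.
Ghada is living and takes 1/9.
Fahad is living and takes 1/9.
Khalida predeceased; the 1/9 allotted to Khalida's branch passes to Khalida's issue by representation.
The 1/9 is divided into 3 equal shares of 1/27 among Widad, Tariq, Amira.
Widad is living and takes 1/27.
Tariq is living and takes 1/27.
Amira is living and takes 1/27.
Farouk is living and takes 1/3.
Zuhair predeceased; the 1/3 allotted to Zuhair's branch passes to Zuhair's issue by representation.
The 1/3 is divided into 2 equal shares of 1/6 among Rashida, Maysoon.
Rashida is living and takes 1/6.
Maysoon is living and takes 1/6.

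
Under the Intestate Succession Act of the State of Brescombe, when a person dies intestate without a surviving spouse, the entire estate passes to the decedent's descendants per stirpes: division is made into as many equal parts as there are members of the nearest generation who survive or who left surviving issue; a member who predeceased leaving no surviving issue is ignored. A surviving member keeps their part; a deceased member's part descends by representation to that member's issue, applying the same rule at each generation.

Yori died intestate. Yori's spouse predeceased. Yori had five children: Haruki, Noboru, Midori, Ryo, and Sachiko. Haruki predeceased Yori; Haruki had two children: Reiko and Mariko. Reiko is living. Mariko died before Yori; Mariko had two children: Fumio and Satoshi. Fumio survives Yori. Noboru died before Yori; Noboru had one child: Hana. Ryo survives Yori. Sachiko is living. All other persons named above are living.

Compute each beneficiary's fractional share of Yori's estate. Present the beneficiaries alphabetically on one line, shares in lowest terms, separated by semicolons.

There is no surviving spouse, so the entire estate passes to Yori's descendants per stirpes.
The estate is divided into 5 equal shares of 1/5 among Haruki, Noboru, Midori, Ryo, Sachiko.
Haruki predeceased; the 1/5 allotted to Haruki's branch passes to Haruki's issue by representation.
The 1/5 is divided into 2 equal shares of 1/10 among Reiko, Mariko.
Reiko is living and takes 1/10.
Mariko predeceased; the 1/10 allotted to Mariko's branch passes to Mariko's issue by representation.
The 1/10 is divided into 2 equal shares of 1/20 among Fumio, Satoshi.
Fumio is living and takes 1/20.
Satoshi is living and takes 1/20.
Noboru predeceased; the 1/5 allotted to Noboru's branch passes to Noboru's issue by representation.
Hana is the sole taker at this level and receives the full 1/5.
Midori is living and takes 1/5.
Ryo is living and takes 1/5.
Sachiko is living and takes 1/5.

Fumio 1/20; Hana 1/5; Midori 1/5; Reiko 1/10; Ryo 1/5; Sachiko 1/5; Satoshi 1/20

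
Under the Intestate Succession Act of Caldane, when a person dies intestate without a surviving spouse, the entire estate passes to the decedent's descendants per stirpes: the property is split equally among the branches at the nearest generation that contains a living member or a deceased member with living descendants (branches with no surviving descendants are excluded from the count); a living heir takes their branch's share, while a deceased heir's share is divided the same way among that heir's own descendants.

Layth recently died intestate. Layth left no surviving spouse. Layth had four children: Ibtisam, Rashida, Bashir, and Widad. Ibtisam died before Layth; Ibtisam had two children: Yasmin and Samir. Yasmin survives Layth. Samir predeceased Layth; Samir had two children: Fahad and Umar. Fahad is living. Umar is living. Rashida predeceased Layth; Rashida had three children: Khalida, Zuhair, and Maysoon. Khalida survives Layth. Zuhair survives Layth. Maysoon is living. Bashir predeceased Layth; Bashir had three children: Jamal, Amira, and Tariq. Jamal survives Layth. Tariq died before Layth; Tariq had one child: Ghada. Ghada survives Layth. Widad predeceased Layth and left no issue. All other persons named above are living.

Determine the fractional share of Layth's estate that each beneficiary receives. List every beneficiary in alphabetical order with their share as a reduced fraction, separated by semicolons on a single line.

Amira 1/9; Fahad 1/12; Ghada 1/9; Jamal 1/9; Khalida 1/9; Maysoon 1/9; Umar 1/12; Yasmin 1/6; Zuhair 1/9

There is no surviving spouse, so the entire estate passes to Layth's descendants per stirpes.
Widad left no surviving issue, so that branch lapses and is disregarded.
The estate is divided into 3 equal shares of 1/3 among Ibtisam, Rashida, Bashir.
Ibtisam predeceased; the 1/3 allotted to Ibtisam's branch passes to Ibtisam's issue by representation.
The 1/3 is divided into 2 equal shares of 1/6 among Yasmin, Samir.
Yasmin is living and takes 1/6.
Samir predeceased; the 1/6 allotted to Samir's branch passes to Samir's issue by representation.
The 1/6 is divided into 2 equal shares of 1/12 among Fahad, Umar.
Fahad is living and takes 1/12.
Umar is living and takes 1/12.
Rashida predeceased; the 1/3 allotted to Rashida's branch passes to Rashida's issue by representation.
The 1/3 is divided into 3 equal shares of 1/9 among Khalida, Zuhair, Maysoon.
Khalida is living and takes 1/9.
Zuhair is living and takes 1/9.
Maysoon is living and takes 1/9.
Bashir predeceased; the 1/3 allotted to Bashir's branch passes to Bashir's issue by representation.
The 1/3 is divided into 3 equal shares of 1/9 among Jamal, Amira, Tariq.
Jamal is living and takes 1/9.
Amira is living and takes 1/9.
Tariq predeceased; the 1/9 allotted to Tariq's branch passes to Tariq's issue by representation.
Ghada is the sole taker at this level and receives the full 1/9.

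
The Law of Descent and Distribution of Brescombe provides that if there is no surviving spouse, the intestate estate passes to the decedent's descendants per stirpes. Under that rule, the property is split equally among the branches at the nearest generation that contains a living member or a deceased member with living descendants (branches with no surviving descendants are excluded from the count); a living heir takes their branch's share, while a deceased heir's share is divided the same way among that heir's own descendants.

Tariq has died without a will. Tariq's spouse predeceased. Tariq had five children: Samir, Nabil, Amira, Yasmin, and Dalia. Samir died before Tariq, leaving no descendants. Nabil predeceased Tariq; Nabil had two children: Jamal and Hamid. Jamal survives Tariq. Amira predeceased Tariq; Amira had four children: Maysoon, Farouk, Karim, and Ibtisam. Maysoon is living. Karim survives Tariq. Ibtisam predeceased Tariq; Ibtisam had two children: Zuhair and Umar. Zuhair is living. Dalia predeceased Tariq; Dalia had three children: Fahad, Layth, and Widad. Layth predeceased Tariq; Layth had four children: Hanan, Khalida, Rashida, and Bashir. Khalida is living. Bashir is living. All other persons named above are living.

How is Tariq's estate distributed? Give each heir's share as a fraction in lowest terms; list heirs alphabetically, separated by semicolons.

Bashir 1/48; Fahad 1/12; Farouk 1/16; Hamid 1/8; Hanan 1/48; Jamal 1/8; Karim 1/16; Khalida 1/48; Maysoon 1/16; Rashida 1/48; Umar 1/32; Widad 1/12; Yasmin 1/4; Zuhair 1/32

There is no surviving spouse, so the entire estate passes to Tariq's descendants per stirpes.
Samir left no surviving issue, so that branch lapses and is disregarded.
The estate is divided into 4 equal shares of 1/4 among Nabil, Amira, Yasmin, Dalia.
Nabil predeceased; the 1/4 allotted to Nabil's branch passes to Nabil's issue by representation.
The 1/4 is divided into 2 equal shares of 1/8 among Jamal, Hamid.
Jamal is living and takes 1/8.
Hamid is living and takes 1/8.
Amira predeceased; the 1/4 allotted to Amira's branch passes to Amira's issue by representation.
The 1/4 is divided into 4 equal shares of 1/16 among Maysoon, Farouk, Karim, Ibtisam.
Maysoon is living and takes 1/16.
Farouk is living and takes 1/16.
Karim is living and takes 1/16.
Ibtisam predeceased; the 1/16 allotted to Ibtisam's branch passes to Ibtisam's issue by representation.
The 1/16 is divided into 2 equal shares of 1/32 among Zuhair, Umar.
Zuhair is living and takes 1/32.
Umar is living and takes 1/32.
Yasmin is living and takes 1/4.
Dalia predeceased; the 1/4 allotted to Dalia's branch passes to Dalia's issue by representation.
The 1/4 is divided into 3 equal shares of 1/12 among Fahad, Layth, Widad.
Fahad is living and takes 1/12.
Layth predeceased; the 1/12 allotted to Layth's branch passes to Layth's issue by representation.
The 1/12 is divided into 4 equal shares of 1/48 among Hanan, Khalida, Rashida, Bashir.
Hanan is living and takes 1/48.
Khalida is living and takes 1/48.
Rashida is living and takes 1/48.
Bashir is living and takes 1/48.
Widad is living and takes 1/12.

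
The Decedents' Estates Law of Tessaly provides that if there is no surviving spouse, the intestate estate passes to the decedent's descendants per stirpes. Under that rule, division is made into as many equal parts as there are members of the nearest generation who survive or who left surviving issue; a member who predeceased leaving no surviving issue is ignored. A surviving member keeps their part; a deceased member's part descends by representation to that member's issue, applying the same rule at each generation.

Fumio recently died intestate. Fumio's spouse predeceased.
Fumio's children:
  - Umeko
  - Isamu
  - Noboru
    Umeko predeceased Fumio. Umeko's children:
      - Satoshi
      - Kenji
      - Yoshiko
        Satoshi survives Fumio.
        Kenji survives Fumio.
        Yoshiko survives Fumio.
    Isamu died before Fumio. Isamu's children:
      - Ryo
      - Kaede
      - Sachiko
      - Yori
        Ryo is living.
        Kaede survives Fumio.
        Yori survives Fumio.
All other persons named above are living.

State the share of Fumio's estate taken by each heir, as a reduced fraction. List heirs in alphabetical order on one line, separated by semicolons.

Kaede 1/12; Kenji 1/9; Noboru 1/3; Ryo 1/12; Sachiko 1/12; Satoshi 1/9; Yori 1/12; Yoshiko 1/9

There is no surviving spouse, so the entire estate passes to Fumio's descendants per stirpes.
The estate is divided into 3 equal shares of 1/3 among Umeko, Isamu, Noboru.
Umeko predeceased; the 1/3 allotted to Umeko's branch passes to Umeko's issue by representation.
The 1/3 is divided into 3 equal shares of 1/9 among Satoshi, Kenji, Yoshiko.
Satoshi is living and takes 1/9.
Kenji is living and takes 1/9.
Yoshiko is living and takes 1/9.
Isamu predeceased; the 1/3 allotted to Isamu's branch passes to Isamu's issue by representation.
The 1/3 is divided into 4 equal shares of 1/12 among Ryo, Kaede, Sachiko, Yori.
Ryo is living and takes 1/12.
Kaede is living and takes 1/12.
Sachiko is living and takes 1/12.
Yori is living and takes 1/12.
Noboru is living and takes 1/3.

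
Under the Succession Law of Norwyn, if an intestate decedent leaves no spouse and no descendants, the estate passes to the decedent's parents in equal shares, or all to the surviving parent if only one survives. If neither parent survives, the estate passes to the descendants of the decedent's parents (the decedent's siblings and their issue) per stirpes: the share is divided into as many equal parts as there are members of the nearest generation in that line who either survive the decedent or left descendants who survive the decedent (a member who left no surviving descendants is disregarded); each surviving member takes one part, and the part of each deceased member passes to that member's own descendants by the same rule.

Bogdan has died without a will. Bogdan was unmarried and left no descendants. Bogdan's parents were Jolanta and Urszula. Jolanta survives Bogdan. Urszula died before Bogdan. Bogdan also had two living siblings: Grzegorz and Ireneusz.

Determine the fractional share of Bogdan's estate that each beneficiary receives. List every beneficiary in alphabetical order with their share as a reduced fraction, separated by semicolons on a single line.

Jolanta 1

Only one parent, Jolanta, survives, so Jolanta takes the entire estate. The siblings take nothing because a surviving parent has priority.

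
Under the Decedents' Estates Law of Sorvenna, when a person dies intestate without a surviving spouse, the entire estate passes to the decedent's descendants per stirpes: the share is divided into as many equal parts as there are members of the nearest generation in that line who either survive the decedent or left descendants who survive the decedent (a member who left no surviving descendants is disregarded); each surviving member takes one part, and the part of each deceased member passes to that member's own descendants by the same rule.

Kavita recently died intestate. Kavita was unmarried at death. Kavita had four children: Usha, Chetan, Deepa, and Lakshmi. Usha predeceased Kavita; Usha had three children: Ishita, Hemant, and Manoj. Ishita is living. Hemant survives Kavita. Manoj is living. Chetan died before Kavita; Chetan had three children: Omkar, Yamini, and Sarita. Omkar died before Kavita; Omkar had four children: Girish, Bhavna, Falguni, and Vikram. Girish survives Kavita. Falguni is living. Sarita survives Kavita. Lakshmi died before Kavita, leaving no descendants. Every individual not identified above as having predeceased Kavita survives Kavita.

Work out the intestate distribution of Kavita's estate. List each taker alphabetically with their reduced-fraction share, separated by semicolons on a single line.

There is no surviving spouse, so the entire estate passes to Kavita's descendants per stirpes.
Lakshmi left no surviving issue, so that branch lapses and is disregarded.
The estate is divided into 3 equal shares of 1/3 among Usha, Chetan, Deepa.
Usha predeceased; the 1/3 allotted to Usha's branch passes to Usha's issue by representation.
The 1/3 is divided into 3 equal shares of 1/9 among Ishita, Hemant, Manoj.
Ishita is living and takes 1/9.
Hemant is living and takes 1/9.
Manoj is living and takes 1/9.
Chetan predeceased; the 1/3 allotted to Chetan's branch passes to Chetan's issue by representation.
The 1/3 is divided into 3 equal shares of 1/9 among Omkar, Yamini, Sarita.
Omkar predeceased; the 1/9 allotted to Omkar's branch passes to Omkar's issue by representation.
The 1/9 is divided into 4 equal shares of 1/36 among Girish, Bhavna, Falguni, Vikram.
Girish is living and takes 1/36.
Bhavna is living and takes 1/36.
Falguni is living and takes 1/36.
Vikram is living and takes 1/36.
Yamini is living and takes 1/9.
Sarita is living and takes 1/9.
Deepa is living and takes 1/3.

Bhavna 1/36; Deepa 1/3; Falguni 1/36; Girish 1/36; Hemant 1/9; Ishita 1/9; Manoj 1/9; Sarita 1/9; Vikram 1/36; Yamini 1/9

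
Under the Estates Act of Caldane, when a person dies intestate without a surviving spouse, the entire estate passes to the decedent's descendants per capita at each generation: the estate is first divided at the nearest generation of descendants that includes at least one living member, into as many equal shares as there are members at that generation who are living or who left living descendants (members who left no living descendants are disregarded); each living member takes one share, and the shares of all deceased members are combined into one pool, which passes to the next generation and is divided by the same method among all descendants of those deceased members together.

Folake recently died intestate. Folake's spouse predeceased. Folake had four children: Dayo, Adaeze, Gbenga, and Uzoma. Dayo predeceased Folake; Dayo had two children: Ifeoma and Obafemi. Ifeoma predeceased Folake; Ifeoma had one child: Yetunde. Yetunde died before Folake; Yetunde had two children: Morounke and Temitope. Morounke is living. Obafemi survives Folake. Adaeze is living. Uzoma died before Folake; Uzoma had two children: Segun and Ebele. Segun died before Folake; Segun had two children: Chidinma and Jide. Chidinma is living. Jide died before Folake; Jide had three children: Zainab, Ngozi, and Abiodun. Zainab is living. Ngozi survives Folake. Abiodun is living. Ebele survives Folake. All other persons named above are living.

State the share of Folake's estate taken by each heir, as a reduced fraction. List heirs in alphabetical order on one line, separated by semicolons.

There is no surviving spouse, so the entire estate passes to Folake's descendants per capita at each generation.
At generation 1 (Dayo, Adaeze, Gbenga, Uzoma) there are 4 shares of (1)/4 = 1/4 each.
Living: Adaeze and Gbenga — each takes 1/4.
Deceased: Dayo and Uzoma. Their combined 1/2 is pooled and carried to generation 2.
At generation 2 (Ifeoma, Obafemi, Segun, Ebele) there are 4 shares of (1/2)/4 = 1/8 each.
Living: Obafemi and Ebele — each takes 1/8.
Deceased: Ifeoma and Segun. Their combined 1/4 is pooled and carried to generation 3.
At generation 3 (Yetunde, Chidinma, Jide) there are 3 shares of (1/4)/3 = 1/12 each.
Living: Chidinma — each takes 1/12.
Deceased: Yetunde and Jide. Their combined 1/6 is pooled and carried to generation 4.
At generation 4 (Morounke, Temitope, Zainab, Ngozi, Abiodun) there are 5 shares of (1/6)/5 = 1/30 each.
Living: Morounke, Temitope, Zainab, Ngozi, and Abiodun — each takes 1/30.

Abiodun 1/30; Adaeze 1/4; Chidinma 1/12; Ebele 1/8; Gbenga 1/4; Morounke 1/30; Ngozi 1/30; Obafemi 1/8; Temitope 1/30; Zainab 1/30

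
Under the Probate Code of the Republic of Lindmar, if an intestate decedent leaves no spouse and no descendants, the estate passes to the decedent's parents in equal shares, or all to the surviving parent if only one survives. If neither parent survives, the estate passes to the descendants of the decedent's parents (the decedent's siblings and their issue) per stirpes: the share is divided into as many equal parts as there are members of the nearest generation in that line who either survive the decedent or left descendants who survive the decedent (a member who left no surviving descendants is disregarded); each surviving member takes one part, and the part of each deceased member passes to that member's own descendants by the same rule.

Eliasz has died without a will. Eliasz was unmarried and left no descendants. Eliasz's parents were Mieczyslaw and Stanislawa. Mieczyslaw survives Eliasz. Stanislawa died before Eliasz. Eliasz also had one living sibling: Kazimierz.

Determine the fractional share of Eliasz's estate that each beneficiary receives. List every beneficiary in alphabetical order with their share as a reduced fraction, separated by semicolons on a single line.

Mieczyslaw 1

Only one parent, Mieczyslaw, survives, so Mieczyslaw takes the entire estate. The siblings take nothing because a surviving parent has priority.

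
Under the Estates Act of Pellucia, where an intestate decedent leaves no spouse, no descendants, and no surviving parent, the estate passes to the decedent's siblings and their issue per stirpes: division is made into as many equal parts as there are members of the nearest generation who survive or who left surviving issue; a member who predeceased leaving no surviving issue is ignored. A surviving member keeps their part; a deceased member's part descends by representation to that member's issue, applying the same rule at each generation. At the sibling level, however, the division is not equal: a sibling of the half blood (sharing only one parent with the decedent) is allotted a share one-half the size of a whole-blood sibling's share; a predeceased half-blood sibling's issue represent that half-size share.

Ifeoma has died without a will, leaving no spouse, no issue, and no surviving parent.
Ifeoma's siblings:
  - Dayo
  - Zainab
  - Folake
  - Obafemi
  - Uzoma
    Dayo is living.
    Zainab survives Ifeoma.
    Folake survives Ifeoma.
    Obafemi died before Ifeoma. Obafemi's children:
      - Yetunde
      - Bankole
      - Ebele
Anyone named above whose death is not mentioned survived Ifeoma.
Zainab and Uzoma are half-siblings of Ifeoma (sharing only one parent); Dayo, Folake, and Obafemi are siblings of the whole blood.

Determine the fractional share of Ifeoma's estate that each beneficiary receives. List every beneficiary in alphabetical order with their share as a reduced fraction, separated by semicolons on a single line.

Bankole 1/12; Dayo 1/4; Ebele 1/12; Folake 1/4; Uzoma 1/8; Yetunde 1/12; Zainab 1/8

No spouse, descendants, or parent survives, so the estate passes to Ifeoma's siblings per stirpes.
Half-blood siblings count for one-half the weight of whole-blood siblings at the initial division.
Dividing 1 in proportion to weights (total weight 4): Dayo (weight 1) → 1/4; Zainab (weight 1/2) → 1/8; Folake (weight 1) → 1/4; Obafemi (weight 1) → 1/4; Uzoma (weight 1/2) → 1/8.
Dayo is living and takes 1/4.
Zainab is living and takes 1/8.
Folake is living and takes 1/4.
Obafemi predeceased; the 1/4 allotted to Obafemi's branch passes to Obafemi's issue by representation.
The 1/4 is divided into 3 equal shares of 1/12 among Yetunde, Bankole, Ebele.
Yetunde is living and takes 1/12.
Bankole is living and takes 1/12.
Ebele is living and takes 1/12.
Uzoma is living and takes 1/8.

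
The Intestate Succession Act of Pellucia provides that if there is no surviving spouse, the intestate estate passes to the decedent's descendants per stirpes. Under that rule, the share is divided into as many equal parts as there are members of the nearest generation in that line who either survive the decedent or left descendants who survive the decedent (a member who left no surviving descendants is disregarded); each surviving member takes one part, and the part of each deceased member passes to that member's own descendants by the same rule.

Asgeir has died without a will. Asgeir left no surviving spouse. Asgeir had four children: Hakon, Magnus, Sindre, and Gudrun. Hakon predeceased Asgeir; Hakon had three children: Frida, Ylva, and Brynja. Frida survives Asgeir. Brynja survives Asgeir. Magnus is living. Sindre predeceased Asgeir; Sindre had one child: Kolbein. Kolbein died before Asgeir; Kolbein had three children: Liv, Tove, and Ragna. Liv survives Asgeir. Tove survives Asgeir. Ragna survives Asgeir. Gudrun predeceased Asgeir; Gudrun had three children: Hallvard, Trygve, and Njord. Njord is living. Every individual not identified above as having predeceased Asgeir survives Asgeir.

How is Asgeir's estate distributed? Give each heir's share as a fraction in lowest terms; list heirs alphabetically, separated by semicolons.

There is no surviving spouse, so the entire estate passes to Asgeir's descendants per stirpes.
The estate is divided into 4 equal shares of 1/4 among Hakon, Magnus, Sindre, Gudrun.
Hakon predeceased; the 1/4 allotted to Hakon's branch passes to Hakon's issue by representation.
The 1/4 is divided into 3 equal shares of 1/12 among Frida, Ylva, Brynja.
Frida is living and takes 1/12.
Ylva is living and takes 1/12.
Brynja is living and takes 1/12.
Magnus is living and takes 1/4.
Sindre predeceased; the 1/4 allotted to Sindre's branch passes to Sindre's issue by representation.
Kolbein's line is the sole branch at this level, so the full 1/4 passes to Kolbein's issue by representation.
The 1/4 is divided into 3 equal shares of 1/12 among Liv, Tove, Ragna.
Liv is living and takes 1/12.
Tove is living and takes 1/12.
Ragna is living and takes 1/12.
Gudrun predeceased; the 1/4 allotted to Gudrun's branch passes to Gudrun's issue by representation.
The 1/4 is divided into 3 equal shares of 1/12 among Hallvard, Trygve, Njord.
Hallvard is living and takes 1/12.
Trygve is living and takes 1/12.
Njord is living and takes 1/12.

Brynja 1/12; Frida 1/12; Hallvard 1/12; Liv 1/12; Magnus 1/4; Njord 1/12; Ragna 1/12; Tove 1/12; Trygve 1/12; Ylva 1/12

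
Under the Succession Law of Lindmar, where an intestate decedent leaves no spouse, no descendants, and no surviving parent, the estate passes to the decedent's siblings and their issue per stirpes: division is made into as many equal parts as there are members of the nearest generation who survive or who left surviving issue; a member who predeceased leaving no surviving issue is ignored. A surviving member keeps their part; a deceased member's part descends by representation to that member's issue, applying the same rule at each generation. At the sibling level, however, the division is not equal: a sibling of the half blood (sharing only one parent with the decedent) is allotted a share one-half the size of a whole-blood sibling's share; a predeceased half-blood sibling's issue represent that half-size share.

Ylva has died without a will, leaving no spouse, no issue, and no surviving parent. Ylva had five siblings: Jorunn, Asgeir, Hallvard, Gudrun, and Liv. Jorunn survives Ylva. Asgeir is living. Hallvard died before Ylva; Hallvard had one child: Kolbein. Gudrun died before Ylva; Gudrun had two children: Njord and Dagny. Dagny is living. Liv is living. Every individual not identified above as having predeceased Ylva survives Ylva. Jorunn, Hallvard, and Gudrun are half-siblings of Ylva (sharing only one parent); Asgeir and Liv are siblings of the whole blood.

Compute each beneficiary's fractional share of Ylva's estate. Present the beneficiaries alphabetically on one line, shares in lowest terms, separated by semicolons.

Asgeir 2/7; Dagny 1/14; Jorunn 1/7; Kolbein 1/7; Liv 2/7; Njord 1/14

No spouse, descendants, or parent survives, so the estate passes to Ylva's siblings per stirpes.
Half-blood siblings count for one-half the weight of whole-blood siblings at the initial division.
Dividing 1 in proportion to weights (total weight 7/2): Jorunn (weight 1/2) → 1/7; Asgeir (weight 1) → 2/7; Hallvard (weight 1/2) → 1/7; Gudrun (weight 1/2) → 1/7; Liv (weight 1) → 2/7.
Jorunn is living and takes 1/7.
Asgeir is living and takes 2/7.
Hallvard predeceased; the 1/7 allotted to Hallvard's branch passes to Hallvard's issue by representation.
Kolbein is the sole taker at this level and receives the full 1/7.
Gudrun predeceased; the 1/7 allotted to Gudrun's branch passes to Gudrun's issue by representation.
The 1/7 is divided into 2 equal shares of 1/14 among Njord, Dagny.
Njord is living and takes 1/14.
Dagny is living and takes 1/14.
Liv is living and takes 2/7.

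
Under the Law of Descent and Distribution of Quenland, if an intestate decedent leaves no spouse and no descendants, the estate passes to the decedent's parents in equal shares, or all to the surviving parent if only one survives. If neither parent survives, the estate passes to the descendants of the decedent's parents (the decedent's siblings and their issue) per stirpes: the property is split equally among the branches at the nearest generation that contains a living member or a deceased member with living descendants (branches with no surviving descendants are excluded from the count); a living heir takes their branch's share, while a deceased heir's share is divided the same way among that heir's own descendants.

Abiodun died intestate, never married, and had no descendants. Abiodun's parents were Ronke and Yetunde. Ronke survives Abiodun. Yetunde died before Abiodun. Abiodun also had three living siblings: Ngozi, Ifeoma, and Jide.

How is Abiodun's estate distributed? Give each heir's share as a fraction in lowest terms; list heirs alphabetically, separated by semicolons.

Ronke 1

Only one parent, Ronke, survives, so Ronke takes the entire estate. The siblings take nothing because a surviving parent has priority.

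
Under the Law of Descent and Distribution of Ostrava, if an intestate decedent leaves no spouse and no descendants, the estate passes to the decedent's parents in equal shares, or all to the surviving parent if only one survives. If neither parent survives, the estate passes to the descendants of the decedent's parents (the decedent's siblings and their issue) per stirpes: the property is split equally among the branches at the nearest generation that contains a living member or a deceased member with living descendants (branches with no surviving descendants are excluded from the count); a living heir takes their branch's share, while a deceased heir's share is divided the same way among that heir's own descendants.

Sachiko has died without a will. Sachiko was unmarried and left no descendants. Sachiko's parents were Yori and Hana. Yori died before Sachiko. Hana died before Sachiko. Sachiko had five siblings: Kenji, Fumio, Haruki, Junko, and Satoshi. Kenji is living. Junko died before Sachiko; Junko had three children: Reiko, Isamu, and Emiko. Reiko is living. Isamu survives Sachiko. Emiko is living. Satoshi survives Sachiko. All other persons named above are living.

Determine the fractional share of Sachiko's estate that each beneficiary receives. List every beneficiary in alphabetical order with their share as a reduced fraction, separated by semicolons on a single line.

Neither parent survives and there are no descendants, so the estate passes to Sachiko's siblings and their issue per stirpes.
The estate is divided into 5 equal shares of 1/5 among Kenji, Fumio, Haruki, Junko, Satoshi.
Kenji is living and takes 1/5.
Fumio is living and takes 1/5.
Haruki is living and takes 1/5.
Junko predeceased; the 1/5 allotted to Junko's branch passes to Junko's issue by representation.
The 1/5 is divided into 3 equal shares of 1/15 among Reiko, Isamu, Emiko.
Reiko is living and takes 1/15.
Isamu is living and takes 1/15.
Emiko is living and takes 1/15.
Satoshi is living and takes 1/5.

Emiko 1/15; Fumio 1/5; Haruki 1/5; Isamu 1/15; Kenji 1/5; Reiko 1/15; Satoshi 1/5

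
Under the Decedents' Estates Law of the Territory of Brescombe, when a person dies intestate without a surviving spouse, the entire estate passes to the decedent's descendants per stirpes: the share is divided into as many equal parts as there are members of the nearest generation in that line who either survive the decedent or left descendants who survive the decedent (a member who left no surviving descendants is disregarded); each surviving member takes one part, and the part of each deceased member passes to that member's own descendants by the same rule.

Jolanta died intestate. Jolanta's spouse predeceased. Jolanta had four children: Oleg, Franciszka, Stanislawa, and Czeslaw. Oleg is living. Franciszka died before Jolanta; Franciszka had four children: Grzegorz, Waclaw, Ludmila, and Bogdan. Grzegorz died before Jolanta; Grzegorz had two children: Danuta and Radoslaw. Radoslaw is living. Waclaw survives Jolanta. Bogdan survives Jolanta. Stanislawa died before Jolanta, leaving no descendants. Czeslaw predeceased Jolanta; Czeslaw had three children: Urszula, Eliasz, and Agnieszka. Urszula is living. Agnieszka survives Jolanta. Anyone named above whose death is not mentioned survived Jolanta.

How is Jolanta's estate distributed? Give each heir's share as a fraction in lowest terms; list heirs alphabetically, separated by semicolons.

There is no surviving spouse, so the entire estate passes to Jolanta's descendants per stirpes.
Stanislawa left no surviving issue, so that branch lapses and is disregarded.
The estate is divided into 3 equal shares of 1/3 among Oleg, Franciszka, Czeslaw.
Oleg is living and takes 1/3.
Franciszka predeceased; the 1/3 allotted to Franciszka's branch passes to Franciszka's issue by representation.
The 1/3 is divided into 4 equal shares of 1/12 among Grzegorz, Waclaw, Ludmila, Bogdan.
Grzegorz predeceased; the 1/12 allotted to Grzegorz's branch passes to Grzegorz's issue by representation.
The 1/12 is divided into 2 equal shares of 1/24 among Danuta, Radoslaw.
Danuta is living and takes 1/24.
Radoslaw is living and takes 1/24.
Waclaw is living and takes 1/12.
Ludmila is living and takes 1/12.
Bogdan is living and takes 1/12.
Czeslaw predeceased; the 1/3 allotted to Czeslaw's branch passes to Czeslaw's issue by representation.
The 1/3 is divided into 3 equal shares of 1/9 among Urszula, Eliasz, Agnieszka.
Urszula is living and takes 1/9.
Eliasz is living and takes 1/9.
Agnieszka is living and takes 1/9.

Agnieszka 1/9; Bogdan 1/12; Danuta 1/24; Eliasz 1/9; Ludmila 1/12; Oleg 1/3; Radoslaw 1/24; Urszula 1/9; Waclaw 1/12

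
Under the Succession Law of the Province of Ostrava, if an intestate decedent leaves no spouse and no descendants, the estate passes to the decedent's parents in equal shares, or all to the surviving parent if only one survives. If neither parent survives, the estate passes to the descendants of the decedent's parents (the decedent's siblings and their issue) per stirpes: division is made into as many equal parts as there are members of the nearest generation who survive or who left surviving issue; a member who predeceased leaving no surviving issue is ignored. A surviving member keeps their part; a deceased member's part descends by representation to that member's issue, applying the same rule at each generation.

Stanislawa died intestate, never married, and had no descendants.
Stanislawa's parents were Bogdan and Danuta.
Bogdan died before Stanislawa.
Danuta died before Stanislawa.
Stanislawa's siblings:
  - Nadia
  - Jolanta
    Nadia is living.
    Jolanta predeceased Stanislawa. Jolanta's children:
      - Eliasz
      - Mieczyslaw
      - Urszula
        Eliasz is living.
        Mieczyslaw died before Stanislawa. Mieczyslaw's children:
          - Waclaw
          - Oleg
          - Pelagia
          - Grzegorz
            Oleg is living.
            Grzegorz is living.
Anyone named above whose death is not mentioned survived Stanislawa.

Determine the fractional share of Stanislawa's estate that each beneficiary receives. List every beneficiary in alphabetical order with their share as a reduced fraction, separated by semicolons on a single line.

Neither parent survives and there are no descendants, so the estate passes to Stanislawa's siblings and their issue per stirpes.
The estate is divided into 2 equal shares of 1/2 among Nadia, Jolanta.
Nadia is living and takes 1/2.
Jolanta predeceased; the 1/2 allotted to Jolanta's branch passes to Jolanta's issue by representation.
The 1/2 is divided into 3 equal shares of 1/6 among Eliasz, Mieczyslaw, Urszula.
Eliasz is living and takes 1/6.
Mieczyslaw predeceased; the 1/6 allotted to Mieczyslaw's branch passes to Mieczyslaw's issue by representation.
The 1/6 is divided into 4 equal shares of 1/24 among Waclaw, Oleg, Pelagia, Grzegorz.
Waclaw is living and takes 1/24.
Oleg is living and takes 1/24.
Pelagia is living and takes 1/24.
Grzegorz is living and takes 1/24.
Urszula is living and takes 1/6.

Eliasz 1/6; Grzegorz 1/24; Nadia 1/2; Oleg 1/24; Pelagia 1/24; Urszula 1/6; Waclaw 1/24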